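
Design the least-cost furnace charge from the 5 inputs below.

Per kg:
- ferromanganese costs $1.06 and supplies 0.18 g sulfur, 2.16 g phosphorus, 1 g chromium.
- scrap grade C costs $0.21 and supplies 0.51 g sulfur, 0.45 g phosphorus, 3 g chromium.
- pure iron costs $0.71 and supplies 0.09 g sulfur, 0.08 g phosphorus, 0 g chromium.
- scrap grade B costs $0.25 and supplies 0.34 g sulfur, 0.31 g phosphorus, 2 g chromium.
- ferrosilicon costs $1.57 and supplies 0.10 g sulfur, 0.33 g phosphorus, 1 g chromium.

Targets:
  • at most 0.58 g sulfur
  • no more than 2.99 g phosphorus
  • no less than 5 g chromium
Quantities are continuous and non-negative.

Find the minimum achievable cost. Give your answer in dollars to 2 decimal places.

$6.14

This is a linear program. Let x1 = kg of ferromanganese, x2 = kg of scrap grade C, x3 = kg of pure iron, x4 = kg of scrap grade B, x5 = kg of ferrosilicon.
min 1.06x1 + 0.21x2 + 0.71x3 + 0.25x4 + 1.57x5 subject to:
  0.18x1 + 0.51x2 + 0.09x3 + 0.34x4 + 0.1x5 ≤ 0.58   (sulfur)
  2.16x1 + 0.45x2 + 0.08x3 + 0.31x4 + 0.33x5 ≤ 2.99   (phosphorus)
  1x1 + 3x2 + 2x4 + 1x5 ≥ 5   (chromium)
  x1, x2, x3, x4, x5 ≥ 0.
The optimal basis is {scrap grade C, ferrosilicon}; ferromanganese, pure iron, scrap grade B drop out. Binding constraints: sulfur and chromium.
Solving gives x2 = 0.381, x5 = 3.857.
Total cost: 0.21·0.381 + 1.57·3.857 = 6.1355.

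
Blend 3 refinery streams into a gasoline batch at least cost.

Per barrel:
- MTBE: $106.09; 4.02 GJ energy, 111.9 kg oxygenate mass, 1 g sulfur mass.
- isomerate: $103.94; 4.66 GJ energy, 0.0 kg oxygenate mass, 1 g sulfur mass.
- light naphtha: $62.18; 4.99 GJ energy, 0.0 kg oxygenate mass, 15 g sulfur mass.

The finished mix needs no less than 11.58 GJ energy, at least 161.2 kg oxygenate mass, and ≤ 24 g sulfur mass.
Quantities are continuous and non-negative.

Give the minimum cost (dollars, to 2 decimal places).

Let x1 = barrels of MTBE, x2 = barrels of isomerate, x3 = barrels of light naphtha.
min 106.09x1 + 103.94x2 + 62.18x3 with:
  4.02x1 + 4.66x2 + 4.99x3 ≥ 11.58   (energy)
  111.9x1 ≥ 161.2   (oxygenate mass)
  1x1 + 1x2 + 15x3 ≤ 24   (sulfur mass)
  x1, x2, x3 ≥ 0.
The optimal basis is {MTBE, light naphtha}; isomerate drops out. There the energy and oxygenate mass constraints are tight.
That vertex is x1 = 1.4406, x3 = 1.1601.
Total cost: 106.09·1.4406 + 62.18·1.1601 = 224.9683.

$224.97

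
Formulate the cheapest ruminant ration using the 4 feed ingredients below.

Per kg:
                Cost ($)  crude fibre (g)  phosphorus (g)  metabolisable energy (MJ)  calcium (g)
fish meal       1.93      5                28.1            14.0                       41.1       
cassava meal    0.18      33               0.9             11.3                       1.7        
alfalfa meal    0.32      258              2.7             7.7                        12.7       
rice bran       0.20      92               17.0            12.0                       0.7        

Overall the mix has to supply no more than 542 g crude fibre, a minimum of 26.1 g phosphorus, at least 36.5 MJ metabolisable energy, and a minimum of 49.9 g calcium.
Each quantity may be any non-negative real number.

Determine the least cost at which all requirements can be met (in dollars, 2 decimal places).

Let x1 = kg of fish meal, x2 = kg of cassava meal, x3 = kg of alfalfa meal, x4 = kg of rice bran.
Minimize 1.93x1 + 0.18x2 + 0.32x3 + 0.2x4 subject to:
  5x1 + 33x2 + 258x3 + 92x4 ≤ 542   (crude fibre)
  28.1x1 + 0.9x2 + 2.7x3 + 17x4 ≥ 26.1   (phosphorus)
  14x1 + 11.3x2 + 7.7x3 + 12x4 ≥ 36.5   (metabolisable energy)
  41.1x1 + 1.7x2 + 12.7x3 + 0.7x4 ≥ 49.9   (calcium)
  x1, x2, x3, x4 ≥ 0.
The optimal mix uses every input. The crude fibre, phosphorus, metabolisable energy, calcium requirements are met with equality.
So fish meal = 0.5866 kg, cassava meal = 0.991 kg, alfalfa meal = 1.886 kg, rice bran = 0.2137 kg.
Objective = 1.93·0.5866 + 0.18·0.991 + 0.32·1.886 + 0.2·0.2137 = 1.9568.

$1.96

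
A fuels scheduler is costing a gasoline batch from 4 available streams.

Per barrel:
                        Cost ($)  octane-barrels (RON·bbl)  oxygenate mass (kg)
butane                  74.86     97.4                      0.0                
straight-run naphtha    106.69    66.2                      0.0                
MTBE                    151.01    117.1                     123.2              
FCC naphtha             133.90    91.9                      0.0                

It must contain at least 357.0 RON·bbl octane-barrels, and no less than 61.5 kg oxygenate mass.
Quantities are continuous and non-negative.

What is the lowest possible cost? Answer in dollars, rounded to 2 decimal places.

This is a linear program. Let x1 = barrels of butane, x2 = barrels of straight-run naphtha, x3 = barrels of MTBE, x4 = barrels of FCC naphtha.
min 74.86x1 + 106.69x2 + 151.01x3 + 133.9x4 with:
  97.4x1 + 66.2x2 + 117.1x3 + 91.9x4 ≥ 357   (octane-barrels)
  123.2x3 ≥ 61.5   (oxygenate mass)
  x1, x2, x3, x4 ≥ 0.
The minimum-cost mix takes nothing from straight-run naphtha, FCC naphtha — only butane, MTBE. The octane-barrels and oxygenate mass requirements are met with equality.
Optimal quantities: butane = 3.0651 barrels, MTBE = 0.49919 barrels.
Objective = 74.86·3.0651 + 151.01·0.49919 = 304.8361.

$304.84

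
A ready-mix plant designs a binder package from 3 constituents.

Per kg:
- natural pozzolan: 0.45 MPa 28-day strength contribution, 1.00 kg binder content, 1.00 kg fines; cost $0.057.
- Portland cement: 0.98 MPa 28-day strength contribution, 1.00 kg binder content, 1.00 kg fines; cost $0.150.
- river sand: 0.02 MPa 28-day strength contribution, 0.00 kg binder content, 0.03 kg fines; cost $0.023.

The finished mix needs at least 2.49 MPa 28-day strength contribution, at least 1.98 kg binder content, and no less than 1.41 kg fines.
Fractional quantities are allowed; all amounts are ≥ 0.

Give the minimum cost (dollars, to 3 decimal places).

Let x1 = kg of natural pozzolan, x2 = kg of Portland cement, x3 = kg of river sand.
Minimise 0.057x1 + 0.15x2 + 0.023x3 subject to:
  0.45x1 + 0.98x2 + 0.02x3 ≥ 2.49   (28-day strength contribution)
  1x1 + 1x2 ≥ 1.98   (binder content)
  1x1 + 1x2 + 0.03x3 ≥ 1.41   (fines)
  x1, x2, x3 ≥ 0.
The optimal basis is {natural pozzolan}; Portland cement, river sand drop out. The 28-day strength contribution requirement is met with equality.
Optimal quantities: natural pozzolan = 5.533 kg.
Hence cost = 0.057·5.533 = $0.31538.

$0.315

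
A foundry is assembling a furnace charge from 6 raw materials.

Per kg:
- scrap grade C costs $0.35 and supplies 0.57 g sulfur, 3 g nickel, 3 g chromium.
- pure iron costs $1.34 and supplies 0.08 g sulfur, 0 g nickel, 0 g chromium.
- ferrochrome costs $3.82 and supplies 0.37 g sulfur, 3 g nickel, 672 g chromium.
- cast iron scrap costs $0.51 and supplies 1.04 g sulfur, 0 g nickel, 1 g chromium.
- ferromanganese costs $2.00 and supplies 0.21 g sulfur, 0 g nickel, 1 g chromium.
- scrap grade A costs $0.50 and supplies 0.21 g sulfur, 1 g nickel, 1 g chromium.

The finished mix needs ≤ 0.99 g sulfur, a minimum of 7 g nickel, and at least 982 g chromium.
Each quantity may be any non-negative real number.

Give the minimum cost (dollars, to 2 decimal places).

$6.72

Let x1 = kg of scrap grade C, x2 = kg of pure iron, x3 = kg of ferrochrome, x4 = kg of cast iron scrap, x5 = kg of ferromanganese, x6 = kg of scrap grade A.
Minimise 0.35x1 + 1.34x2 + 3.82x3 + 0.51x4 + 2x5 + 0.5x6 with:
  0.57x1 + 0.08x2 + 0.37x3 + 1.04x4 + 0.21x5 + 0.21x6 ≤ 0.99   (sulfur)
  3x1 + 3x3 + 1x6 ≥ 7   (nickel)
  3x1 + 672x3 + 1x4 + 1x5 + 1x6 ≥ 982   (chromium)
  x1, x2, x3, x4, x5, x6 ≥ 0.
The cheapest feasible vertex uses only scrap grade C, ferrochrome; pure iron, cast iron scrap, ferromanganese, scrap grade A are not used. There the sulfur and nickel constraints are tight.
Solving gives x1 = 0.6333, x3 = 1.7.
Cost = 0.35·0.6333 + 3.82·1.7 = 6.7157.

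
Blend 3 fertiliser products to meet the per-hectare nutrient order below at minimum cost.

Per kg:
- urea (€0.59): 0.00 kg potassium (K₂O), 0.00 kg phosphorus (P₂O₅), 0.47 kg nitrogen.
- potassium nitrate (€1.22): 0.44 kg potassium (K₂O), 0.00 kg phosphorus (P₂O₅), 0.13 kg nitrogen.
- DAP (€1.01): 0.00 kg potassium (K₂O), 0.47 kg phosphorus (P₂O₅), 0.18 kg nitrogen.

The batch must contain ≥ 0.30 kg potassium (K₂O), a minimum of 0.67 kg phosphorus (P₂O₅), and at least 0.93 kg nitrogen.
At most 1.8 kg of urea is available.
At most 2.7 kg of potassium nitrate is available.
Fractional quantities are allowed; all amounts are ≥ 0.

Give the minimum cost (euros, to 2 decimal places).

Treat it as an LP. Let x1 = kg of urea, x2 = kg of potassium nitrate, x3 = kg of DAP.
Minimise 0.59x1 + 1.22x2 + 1.01x3 with:
  0.44x2 ≥ 0.3   (potassium (K₂O))
  0.47x3 ≥ 0.67   (phosphorus (P₂O₅))
  0.47x1 + 0.13x2 + 0.18x3 ≥ 0.93   (nitrogen)
  x1 ≤ 1.8
  x2 ≤ 2.7
  x1, x2, x3 ≥ 0.
The optimal mix uses every input. There the potassium (K₂O), phosphorus (P₂O₅), nitrogen constraints are tight.
Solving gives x1 = 1.244, x2 = 0.6818, x3 = 1.426.
Objective = 0.59·1.244 + 1.22·0.6818 + 1.01·1.426 = 3.0060.

€3.01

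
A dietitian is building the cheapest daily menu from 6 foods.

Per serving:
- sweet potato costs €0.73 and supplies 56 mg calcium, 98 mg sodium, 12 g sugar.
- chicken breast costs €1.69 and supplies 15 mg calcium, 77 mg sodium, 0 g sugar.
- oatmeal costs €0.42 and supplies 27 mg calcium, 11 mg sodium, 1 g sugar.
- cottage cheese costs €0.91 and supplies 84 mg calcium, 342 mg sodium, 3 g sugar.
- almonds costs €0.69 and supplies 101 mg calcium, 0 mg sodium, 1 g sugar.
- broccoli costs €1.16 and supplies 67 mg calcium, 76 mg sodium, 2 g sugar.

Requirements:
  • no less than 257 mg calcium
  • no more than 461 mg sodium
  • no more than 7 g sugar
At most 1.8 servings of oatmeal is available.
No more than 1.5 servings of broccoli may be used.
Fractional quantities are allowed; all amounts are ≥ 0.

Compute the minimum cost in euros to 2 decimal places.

Let x1 = servings of sweet potato, x2 = servings of chicken breast, x3 = servings of oatmeal, x4 = servings of cottage cheese, x5 = servings of almonds, x6 = servings of broccoli.
Minimise 0.73x1 + 1.69x2 + 0.42x3 + 0.91x4 + 0.69x5 + 1.16x6 with:
  56x1 + 15x2 + 27x3 + 84x4 + 101x5 + 67x6 ≥ 257   (calcium)
  98x1 + 77x2 + 11x3 + 342x4 + 76x6 ≤ 461   (sodium)
  12x1 + 1x3 + 3x4 + 1x5 + 2x6 ≤ 7   (sugar)
  x3 ≤ 1.8
  x6 ≤ 1.5
  x1, x2, x3, x4, x5, x6 ≥ 0.
The optimal basis is {almonds}; sweet potato, chicken breast, oatmeal, cottage cheese, broccoli drop out. There the calcium constraint is tight.
Optimal quantities: almonds = 2.545 servings.
Total cost: 0.69·2.545 = 1.7561.

€1.76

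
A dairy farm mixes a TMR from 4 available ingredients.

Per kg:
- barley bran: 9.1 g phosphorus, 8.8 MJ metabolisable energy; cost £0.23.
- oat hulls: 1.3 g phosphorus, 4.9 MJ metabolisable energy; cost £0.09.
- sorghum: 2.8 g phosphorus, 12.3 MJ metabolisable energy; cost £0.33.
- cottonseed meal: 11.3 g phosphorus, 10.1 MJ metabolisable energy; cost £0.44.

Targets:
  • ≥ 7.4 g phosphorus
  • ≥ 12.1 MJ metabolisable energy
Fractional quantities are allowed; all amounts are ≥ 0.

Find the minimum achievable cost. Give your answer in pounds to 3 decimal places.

£0.265

Let x1 = kg of barley bran, x2 = kg of oat hulls, x3 = kg of sorghum, x4 = kg of cottonseed meal.
min 0.23x1 + 0.09x2 + 0.33x3 + 0.44x4 subject to:
  9.1x1 + 1.3x2 + 2.8x3 + 11.3x4 ≥ 7.4   (phosphorus)
  8.8x1 + 4.9x2 + 12.3x3 + 10.1x4 ≥ 12.1   (metabolisable energy)
  x1, x2, x3, x4 ≥ 0.
The optimal basis is {barley bran, oat hulls}; sorghum, cottonseed meal drop out. Binding constraints: phosphorus and metabolisable energy.
Optimal quantities: barley bran = 0.6193 kg, oat hulls = 1.357 kg.
Total cost: 0.23·0.6193 + 0.09·1.357 = 0.26457.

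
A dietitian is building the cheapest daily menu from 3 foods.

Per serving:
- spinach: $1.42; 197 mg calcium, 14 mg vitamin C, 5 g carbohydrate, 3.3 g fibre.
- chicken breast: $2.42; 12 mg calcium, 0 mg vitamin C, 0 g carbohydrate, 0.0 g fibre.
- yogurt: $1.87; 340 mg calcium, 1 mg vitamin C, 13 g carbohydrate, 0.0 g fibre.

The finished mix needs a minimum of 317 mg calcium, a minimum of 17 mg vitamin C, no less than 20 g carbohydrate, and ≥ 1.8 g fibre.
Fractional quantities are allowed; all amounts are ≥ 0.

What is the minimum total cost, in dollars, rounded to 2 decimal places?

$3.67

This is a linear program. Let x1 = servings of spinach, x2 = servings of chicken breast, x3 = servings of yogurt.
min 1.42x1 + 2.42x2 + 1.87x3 s.t.:
  197x1 + 12x2 + 340x3 ≥ 317   (calcium)
  14x1 + 1x3 ≥ 17   (vitamin C)
  5x1 + 13x3 ≥ 20   (carbohydrate)
  3.3x1 ≥ 1.8   (fibre)
  x1, x2, x3 ≥ 0.
The optimal basis is {spinach, yogurt}; chicken breast drops out. There the vitamin C and carbohydrate constraints are tight.
So spinach = 1.136 servings, yogurt = 1.102 servings.
Cost = 1.42·1.136 + 1.87·1.102 = 3.6739.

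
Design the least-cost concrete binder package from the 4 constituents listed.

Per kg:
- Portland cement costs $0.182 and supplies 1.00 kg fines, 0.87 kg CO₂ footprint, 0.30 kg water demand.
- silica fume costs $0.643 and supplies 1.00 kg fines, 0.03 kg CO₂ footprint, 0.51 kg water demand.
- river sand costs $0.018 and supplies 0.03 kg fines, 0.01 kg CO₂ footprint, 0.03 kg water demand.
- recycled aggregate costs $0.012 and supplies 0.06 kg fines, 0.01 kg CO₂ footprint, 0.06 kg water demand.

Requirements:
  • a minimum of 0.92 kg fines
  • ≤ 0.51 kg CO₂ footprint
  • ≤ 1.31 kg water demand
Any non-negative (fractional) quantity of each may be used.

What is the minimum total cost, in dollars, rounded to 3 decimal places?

$0.175

This is a linear program. Let x1 = kg of Portland cement, x2 = kg of silica fume, x3 = kg of river sand, x4 = kg of recycled aggregate.
min 0.182x1 + 0.643x2 + 0.018x3 + 0.012x4 s.t.:
  1x1 + 1x2 + 0.03x3 + 0.06x4 ≥ 0.92   (fines)
  0.87x1 + 0.03x2 + 0.01x3 + 0.01x4 ≤ 0.51   (CO₂ footprint)
  0.3x1 + 0.51x2 + 0.03x3 + 0.06x4 ≤ 1.31   (water demand)
  x1, x2, x3, x4 ≥ 0.
The minimum-cost mix takes nothing from silica fume, river sand — only Portland cement, recycled aggregate. There the fines and CO₂ footprint constraints are tight.
Optimal quantities: Portland cement = 0.5071 kg, recycled aggregate = 6.882 kg.
Cost = 0.182·0.5071 + 0.012·6.882 = 0.17488.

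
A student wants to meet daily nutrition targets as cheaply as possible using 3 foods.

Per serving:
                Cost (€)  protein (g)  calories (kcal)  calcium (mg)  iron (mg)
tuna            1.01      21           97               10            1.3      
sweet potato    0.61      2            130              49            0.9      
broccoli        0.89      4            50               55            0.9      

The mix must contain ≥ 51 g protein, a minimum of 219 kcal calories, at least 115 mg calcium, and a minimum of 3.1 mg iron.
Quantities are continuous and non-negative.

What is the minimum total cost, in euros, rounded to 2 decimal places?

€3.42

Treat it as an LP. Let x1 = servings of tuna, x2 = servings of sweet potato, x3 = servings of broccoli.
Minimise 1.01x1 + 0.61x2 + 0.89x3 subject to:
  21x1 + 2x2 + 4x3 ≥ 51   (protein)
  97x1 + 130x2 + 50x3 ≥ 219   (calories)
  10x1 + 49x2 + 55x3 ≥ 115   (calcium)
  1.3x1 + 0.9x2 + 0.9x3 ≥ 3.1   (iron)
  x1, x2, x3 ≥ 0.
The minimum-cost mix takes nothing from broccoli — only tuna, sweet potato. The protein and calcium requirements are met with equality.
Solving gives x1 = 2.249, x2 = 1.888.
Cost = 1.01·2.249 + 0.61·1.888 = 3.4232.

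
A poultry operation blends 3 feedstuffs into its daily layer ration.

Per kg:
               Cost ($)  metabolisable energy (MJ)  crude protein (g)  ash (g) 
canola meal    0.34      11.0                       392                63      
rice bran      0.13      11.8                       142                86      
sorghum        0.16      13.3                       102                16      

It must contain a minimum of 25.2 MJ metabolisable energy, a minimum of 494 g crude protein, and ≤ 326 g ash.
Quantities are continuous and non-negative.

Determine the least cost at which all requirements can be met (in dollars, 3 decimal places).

$0.438

Set it up as a linear program. Let x1 = kg of canola meal, x2 = kg of rice bran, x3 = kg of sorghum.
min 0.34x1 + 0.13x2 + 0.16x3 subject to:
  11x1 + 11.8x2 + 13.3x3 ≥ 25.2   (metabolisable energy)
  392x1 + 142x2 + 102x3 ≥ 494   (crude protein)
  63x1 + 86x2 + 16x3 ≤ 326   (ash)
  x1, x2, x3 ≥ 0.
At the optimum only canola meal, rice bran are positive (sorghum = 0). Binding constraints: metabolisable energy and crude protein.
So canola meal = 0.7347 kg, rice bran = 1.451 kg.
Objective = 0.34·0.7347 + 0.13·1.451 = 0.43843.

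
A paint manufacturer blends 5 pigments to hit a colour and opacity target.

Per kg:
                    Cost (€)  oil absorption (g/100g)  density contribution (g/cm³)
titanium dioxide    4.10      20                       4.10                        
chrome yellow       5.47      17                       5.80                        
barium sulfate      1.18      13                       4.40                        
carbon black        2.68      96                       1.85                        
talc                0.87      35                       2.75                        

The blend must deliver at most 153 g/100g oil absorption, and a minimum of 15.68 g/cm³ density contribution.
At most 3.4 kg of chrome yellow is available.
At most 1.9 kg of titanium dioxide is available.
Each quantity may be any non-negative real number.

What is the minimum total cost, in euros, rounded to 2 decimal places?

Treat it as an LP. Let x1 = kg of titanium dioxide, x2 = kg of chrome yellow, x3 = kg of barium sulfate, x4 = kg of carbon black, x5 = kg of talc.
min 4.1x1 + 5.47x2 + 1.18x3 + 2.68x4 + 0.87x5 subject to:
  20x1 + 17x2 + 13x3 + 96x4 + 35x5 ≤ 153   (oil absorption)
  4.1x1 + 5.8x2 + 4.4x3 + 1.85x4 + 2.75x5 ≥ 15.68   (density contribution)
  x2 ≤ 3.4
  x1 ≤ 1.9
  x1, x2, x3, x4, x5 ≥ 0.
The optimal basis is {barium sulfate}; titanium dioxide, chrome yellow, carbon black, talc drop out. The density contribution requirement is met with equality.
That vertex is x3 = 3.564.
Hence cost = 1.18·3.564 = €4.2055.

€4.21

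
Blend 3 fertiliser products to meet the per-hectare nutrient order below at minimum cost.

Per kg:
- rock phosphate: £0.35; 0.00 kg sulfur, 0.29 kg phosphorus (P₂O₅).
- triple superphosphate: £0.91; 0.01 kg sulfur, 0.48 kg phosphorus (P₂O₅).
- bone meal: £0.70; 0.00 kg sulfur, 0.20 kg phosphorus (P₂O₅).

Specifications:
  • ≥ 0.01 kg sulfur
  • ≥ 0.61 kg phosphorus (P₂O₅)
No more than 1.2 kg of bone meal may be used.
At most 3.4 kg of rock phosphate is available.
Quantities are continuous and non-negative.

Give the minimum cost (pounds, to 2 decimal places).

Set it up as a linear program. Let x1 = kg of rock phosphate, x2 = kg of triple superphosphate, x3 = kg of bone meal.
Minimise 0.35x1 + 0.91x2 + 0.7x3 subject to:
  0.01x2 ≥ 0.01   (sulfur)
  0.29x1 + 0.48x2 + 0.2x3 ≥ 0.61   (phosphorus (P₂O₅))
  x3 ≤ 1.2
  x1 ≤ 3.4
  x1, x2, x3 ≥ 0.
At the optimum only rock phosphate, triple superphosphate are positive (bone meal = 0). The sulfur and phosphorus (P₂O₅) requirements are met with equality.
So rock phosphate = 0.4483 kg, triple superphosphate = 1 kg.
Objective = 0.35·0.4483 + 0.91·1 = 1.0669.

£1.07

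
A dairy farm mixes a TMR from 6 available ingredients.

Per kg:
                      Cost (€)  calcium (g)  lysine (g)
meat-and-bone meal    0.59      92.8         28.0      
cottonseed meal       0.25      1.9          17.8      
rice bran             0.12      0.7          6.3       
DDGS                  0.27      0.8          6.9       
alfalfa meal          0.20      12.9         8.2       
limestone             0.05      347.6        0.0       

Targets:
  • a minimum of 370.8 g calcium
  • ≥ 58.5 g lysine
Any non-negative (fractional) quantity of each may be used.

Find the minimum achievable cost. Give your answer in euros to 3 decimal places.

Let x1 = kg of meat-and-bone meal, x2 = kg of cottonseed meal, x3 = kg of rice bran, x4 = kg of DDGS, x5 = kg of alfalfa meal, x6 = kg of limestone.
min 0.59x1 + 0.25x2 + 0.12x3 + 0.27x4 + 0.2x5 + 0.05x6 with:
  92.8x1 + 1.9x2 + 0.7x3 + 0.8x4 + 12.9x5 + 347.6x6 ≥ 370.8   (calcium)
  28x1 + 17.8x2 + 6.3x3 + 6.9x4 + 8.2x5 ≥ 58.5   (lysine)
  x1, x2, x3, x4, x5, x6 ≥ 0.
At the optimum only cottonseed meal, limestone are positive (meat-and-bone meal, rice bran, DDGS, alfalfa meal = 0). Binding constraints: calcium and lysine.
So cottonseed meal = 3.287 kg, limestone = 1.049 kg.
Cost = 0.25·3.287 + 0.05·1.049 = 0.87420.

€0.874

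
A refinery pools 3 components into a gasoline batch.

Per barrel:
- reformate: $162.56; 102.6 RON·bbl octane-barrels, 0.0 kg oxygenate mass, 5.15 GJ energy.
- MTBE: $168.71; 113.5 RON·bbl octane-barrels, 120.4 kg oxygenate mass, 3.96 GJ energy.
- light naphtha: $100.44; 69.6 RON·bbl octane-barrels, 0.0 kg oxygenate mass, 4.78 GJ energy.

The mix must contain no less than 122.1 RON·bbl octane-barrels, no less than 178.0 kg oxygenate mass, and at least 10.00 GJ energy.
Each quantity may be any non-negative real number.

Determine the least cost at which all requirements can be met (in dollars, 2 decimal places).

$336.53

This is a linear program. Let x1 = barrels of reformate, x2 = barrels of MTBE, x3 = barrels of light naphtha.
min 162.56x1 + 168.71x2 + 100.44x3 with:
  102.6x1 + 113.5x2 + 69.6x3 ≥ 122.1   (octane-barrels)
  120.4x2 ≥ 178   (oxygenate mass)
  5.15x1 + 3.96x2 + 4.78x3 ≥ 10   (energy)
  x1, x2, x3 ≥ 0.
At the optimum only MTBE, light naphtha are positive (reformate = 0). Binding constraints: oxygenate mass and energy.
So MTBE = 1.4784 barrels, light naphtha = 0.86726 barrels.
Total cost: 168.71·1.4784 + 100.44·0.86726 = 336.5285.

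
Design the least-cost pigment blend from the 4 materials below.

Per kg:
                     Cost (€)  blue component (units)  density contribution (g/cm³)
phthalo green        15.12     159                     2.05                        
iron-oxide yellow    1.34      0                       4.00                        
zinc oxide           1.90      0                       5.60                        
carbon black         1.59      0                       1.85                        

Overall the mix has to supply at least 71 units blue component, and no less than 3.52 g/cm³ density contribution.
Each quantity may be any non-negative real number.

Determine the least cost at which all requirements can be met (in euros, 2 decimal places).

Let x1 = kg of phthalo green, x2 = kg of iron-oxide yellow, x3 = kg of zinc oxide, x4 = kg of carbon black.
Minimize 15.12x1 + 1.34x2 + 1.9x3 + 1.59x4 s.t.:
  159x1 ≥ 71   (blue component)
  2.05x1 + 4x2 + 5.6x3 + 1.85x4 ≥ 3.52   (density contribution)
  x1, x2, x3, x4 ≥ 0.
The optimal basis is {phthalo green, iron-oxide yellow}; zinc oxide, carbon black drop out. Binding constraints: blue component and density contribution.
That vertex is x1 = 0.4465, x2 = 0.6511.
Total cost: 15.12·0.4465 + 1.34·0.6511 = 7.6236.

€7.62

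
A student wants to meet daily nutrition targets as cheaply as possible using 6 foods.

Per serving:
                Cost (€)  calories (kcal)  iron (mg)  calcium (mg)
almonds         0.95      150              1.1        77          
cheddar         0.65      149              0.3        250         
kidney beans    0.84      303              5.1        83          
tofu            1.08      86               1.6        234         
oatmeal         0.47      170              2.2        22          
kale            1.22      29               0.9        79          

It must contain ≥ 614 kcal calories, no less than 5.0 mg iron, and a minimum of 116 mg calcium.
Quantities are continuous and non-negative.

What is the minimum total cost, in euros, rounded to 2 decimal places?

Set it up as a linear program. Let x1 = servings of almonds, x2 = servings of cheddar, x3 = servings of kidney beans, x4 = servings of tofu, x5 = servings of oatmeal, x6 = servings of kale.
Minimize 0.95x1 + 0.65x2 + 0.84x3 + 1.08x4 + 0.47x5 + 1.22x6 s.t.:
  150x1 + 149x2 + 303x3 + 86x4 + 170x5 + 29x6 ≥ 614   (calories)
  1.1x1 + 0.3x2 + 5.1x3 + 1.6x4 + 2.2x5 + 0.9x6 ≥ 5   (iron)
  77x1 + 250x2 + 83x3 + 234x4 + 22x5 + 79x6 ≥ 116   (calcium)
  x1, x2, x3, x4, x5, x6 ≥ 0.
The optimal basis is {kidney beans, oatmeal}; almonds, cheddar, tofu, kale drop out. The calories and calcium requirements are met with equality.
Optimal quantities: kidney beans = 0.8345 servings, oatmeal = 2.124 servings.
Cost = 0.84·0.8345 + 0.47·2.124 = 1.6993.

€1.70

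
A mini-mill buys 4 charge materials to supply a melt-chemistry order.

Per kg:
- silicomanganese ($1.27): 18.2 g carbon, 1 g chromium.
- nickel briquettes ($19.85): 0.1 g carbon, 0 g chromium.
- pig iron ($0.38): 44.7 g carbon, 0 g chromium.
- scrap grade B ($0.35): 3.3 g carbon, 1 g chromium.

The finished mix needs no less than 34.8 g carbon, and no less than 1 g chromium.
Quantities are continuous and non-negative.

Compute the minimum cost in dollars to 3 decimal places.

Let x1 = kg of silicomanganese, x2 = kg of nickel briquettes, x3 = kg of pig iron, x4 = kg of scrap grade B.
min 1.27x1 + 19.85x2 + 0.38x3 + 0.35x4 with:
  18.2x1 + 0.1x2 + 44.7x3 + 3.3x4 ≥ 34.8   (carbon)
  1x1 + 1x4 ≥ 1   (chromium)
  x1, x2, x3, x4 ≥ 0.
At the optimum only pig iron, scrap grade B are positive (silicomanganese, nickel briquettes = 0). The carbon and chromium requirements are met with equality.
So pig iron = 0.7047 kg, scrap grade B = 1 kg.
Objective = 0.38·0.7047 + 0.35·1 = 0.61779.

$0.618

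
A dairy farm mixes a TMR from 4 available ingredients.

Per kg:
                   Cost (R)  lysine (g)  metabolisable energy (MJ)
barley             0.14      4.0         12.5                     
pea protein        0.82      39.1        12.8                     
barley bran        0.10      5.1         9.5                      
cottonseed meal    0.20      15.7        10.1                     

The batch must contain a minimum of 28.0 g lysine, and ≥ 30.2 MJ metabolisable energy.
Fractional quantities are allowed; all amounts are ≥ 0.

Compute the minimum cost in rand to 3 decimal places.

This is a linear program. Let x1 = kg of barley, x2 = kg of pea protein, x3 = kg of barley bran, x4 = kg of cottonseed meal.
Minimize 0.14x1 + 0.82x2 + 0.1x3 + 0.2x4 s.t.:
  4x1 + 39.1x2 + 5.1x3 + 15.7x4 ≥ 28   (lysine)
  12.5x1 + 12.8x2 + 9.5x3 + 10.1x4 ≥ 30.2   (metabolisable energy)
  x1, x2, x3, x4 ≥ 0.
The minimum-cost mix takes nothing from barley, pea protein — only barley bran, cottonseed meal. There the lysine and metabolisable energy constraints are tight.
So barley bran = 1.96 kg, cottonseed meal = 1.147 kg.
Total cost: 0.1·1.96 + 0.2·1.147 = 0.42540.

R0.425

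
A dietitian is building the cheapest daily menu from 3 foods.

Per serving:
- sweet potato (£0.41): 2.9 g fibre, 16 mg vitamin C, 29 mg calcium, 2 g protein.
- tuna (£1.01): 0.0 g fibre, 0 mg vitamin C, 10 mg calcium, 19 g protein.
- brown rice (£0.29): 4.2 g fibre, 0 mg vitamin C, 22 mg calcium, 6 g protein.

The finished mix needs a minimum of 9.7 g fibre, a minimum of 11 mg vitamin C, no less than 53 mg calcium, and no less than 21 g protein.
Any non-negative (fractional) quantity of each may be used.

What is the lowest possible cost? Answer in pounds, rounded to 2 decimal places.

£1.23

Let x1 = servings of sweet potato, x2 = servings of tuna, x3 = servings of brown rice.
Minimize 0.41x1 + 1.01x2 + 0.29x3 with:
  2.9x1 + 4.2x3 ≥ 9.7   (fibre)
  16x1 ≥ 11   (vitamin C)
  29x1 + 10x2 + 22x3 ≥ 53   (calcium)
  2x1 + 19x2 + 6x3 ≥ 21   (protein)
  x1, x2, x3 ≥ 0.
The cheapest feasible vertex uses only sweet potato, brown rice; tuna is not used. Binding constraints: vitamin C and protein.
That vertex is x1 = 0.6875, x3 = 3.271.
Hence cost = 0.41·0.6875 + 0.29·3.271 = £1.2305.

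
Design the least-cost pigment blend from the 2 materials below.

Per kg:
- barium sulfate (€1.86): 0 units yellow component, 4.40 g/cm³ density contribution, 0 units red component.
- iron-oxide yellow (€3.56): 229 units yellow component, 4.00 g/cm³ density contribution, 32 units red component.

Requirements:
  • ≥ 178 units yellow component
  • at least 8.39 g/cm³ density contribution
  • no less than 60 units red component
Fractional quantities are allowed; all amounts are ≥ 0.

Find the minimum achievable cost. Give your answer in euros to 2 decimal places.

Set it up as a linear program. Let x1 = kg of barium sulfate, x2 = kg of iron-oxide yellow.
Minimize 1.86x1 + 3.56x2 s.t.:
  229x2 ≥ 178   (yellow component)
  4.4x1 + 4x2 ≥ 8.39   (density contribution)
  32x2 ≥ 60   (red component)
  x1, x2 ≥ 0.
Both inputs are positive at the optimum. Binding constraints: density contribution and red component.
So barium sulfate = 0.2023 kg, iron-oxide yellow = 1.875 kg.
Total cost: 1.86·0.2023 + 3.56·1.875 = 7.0513.

€7.05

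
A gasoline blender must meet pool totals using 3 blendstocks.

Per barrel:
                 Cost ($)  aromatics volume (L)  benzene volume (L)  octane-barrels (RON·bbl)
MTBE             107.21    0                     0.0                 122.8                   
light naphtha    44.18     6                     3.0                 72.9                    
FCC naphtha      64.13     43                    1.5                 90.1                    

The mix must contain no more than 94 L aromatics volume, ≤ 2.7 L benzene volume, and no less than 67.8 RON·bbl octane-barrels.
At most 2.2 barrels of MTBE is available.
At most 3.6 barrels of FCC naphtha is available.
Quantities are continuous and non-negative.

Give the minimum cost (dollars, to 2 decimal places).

$41.48

This is a linear program. Let x1 = barrels of MTBE, x2 = barrels of light naphtha, x3 = barrels of FCC naphtha.
Minimise 107.21x1 + 44.18x2 + 64.13x3 s.t.:
  6x2 + 43x3 ≤ 94   (aromatics volume)
  3x2 + 1.5x3 ≤ 2.7   (benzene volume)
  122.8x1 + 72.9x2 + 90.1x3 ≥ 67.8   (octane-barrels)
  x1 ≤ 2.2
  x3 ≤ 3.6
  x1, x2, x3 ≥ 0.
At the optimum only light naphtha, FCC naphtha are positive (MTBE = 0). The benzene volume and octane-barrels requirements are met with equality.
So light naphtha = 0.8796 barrels, FCC naphtha = 0.04082 barrels.
Cost = 44.18·0.8796 + 64.13·0.04082 = 41.4785.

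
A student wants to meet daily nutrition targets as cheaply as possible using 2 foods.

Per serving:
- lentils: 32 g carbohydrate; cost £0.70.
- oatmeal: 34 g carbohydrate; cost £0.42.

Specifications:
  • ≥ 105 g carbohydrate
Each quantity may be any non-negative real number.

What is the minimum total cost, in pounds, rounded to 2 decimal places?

£1.30

This is a linear program. Let x1 = servings of lentils, x2 = servings of oatmeal.
min 0.7x1 + 0.42x2 s.t.:
  32x1 + 34x2 ≥ 105   (carbohydrate)
  x1, x2 ≥ 0.
The cheapest feasible vertex uses only oatmeal; lentils is not used. There the carbohydrate constraint is tight.
So oatmeal = 3.088 servings.
Objective = 0.42·3.088 = 1.2970.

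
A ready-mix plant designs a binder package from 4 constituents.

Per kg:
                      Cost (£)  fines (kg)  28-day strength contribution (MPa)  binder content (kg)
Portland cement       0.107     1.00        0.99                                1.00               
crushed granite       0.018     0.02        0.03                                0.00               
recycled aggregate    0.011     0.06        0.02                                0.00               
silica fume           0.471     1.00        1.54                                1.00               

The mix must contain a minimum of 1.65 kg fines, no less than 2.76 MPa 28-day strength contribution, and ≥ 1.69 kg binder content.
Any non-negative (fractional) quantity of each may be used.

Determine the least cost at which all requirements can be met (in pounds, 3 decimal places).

This is a linear program. Let x1 = kg of Portland cement, x2 = kg of crushed granite, x3 = kg of recycled aggregate, x4 = kg of silica fume.
Minimize 0.107x1 + 0.018x2 + 0.011x3 + 0.471x4 subject to:
  1x1 + 0.02x2 + 0.06x3 + 1x4 ≥ 1.65   (fines)
  0.99x1 + 0.03x2 + 0.02x3 + 1.54x4 ≥ 2.76   (28-day strength contribution)
  1x1 + 1x4 ≥ 1.69   (binder content)
  x1, x2, x3, x4 ≥ 0.
The optimal basis is {Portland cement}; crushed granite, recycled aggregate, silica fume drop out. The 28-day strength contribution requirement is met with equality.
Solving gives x1 = 2.788.
Objective = 0.107·2.788 = 0.29832.

£0.298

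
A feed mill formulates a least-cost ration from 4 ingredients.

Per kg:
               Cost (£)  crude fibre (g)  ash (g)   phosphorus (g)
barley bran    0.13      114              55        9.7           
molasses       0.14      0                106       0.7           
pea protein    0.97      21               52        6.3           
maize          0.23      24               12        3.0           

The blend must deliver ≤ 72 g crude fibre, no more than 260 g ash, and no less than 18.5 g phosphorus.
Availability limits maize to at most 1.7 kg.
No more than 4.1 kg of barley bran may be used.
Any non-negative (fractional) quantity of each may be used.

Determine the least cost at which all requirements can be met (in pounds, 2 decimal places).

£2.67

Treat it as an LP. Let x1 = kg of barley bran, x2 = kg of molasses, x3 = kg of pea protein, x4 = kg of maize.
Minimise 0.13x1 + 0.14x2 + 0.97x3 + 0.23x4 subject to:
  114x1 + 21x3 + 24x4 ≤ 72   (crude fibre)
  55x1 + 106x2 + 52x3 + 12x4 ≤ 260   (ash)
  9.7x1 + 0.7x2 + 6.3x3 + 3x4 ≥ 18.5   (phosphorus)
  x4 ≤ 1.7
  x1 ≤ 4.1
  x1, x2, x3, x4 ≥ 0.
The cheapest feasible vertex uses only barley bran, molasses, pea protein; maize is not used. Binding constraints: crude fibre, ash, phosphorus.
That vertex is x1 = 0.1583, x2 = 1.11, x3 = 2.569.
Objective = 0.13·0.1583 + 0.14·1.11 + 0.97·2.569 = 2.6679.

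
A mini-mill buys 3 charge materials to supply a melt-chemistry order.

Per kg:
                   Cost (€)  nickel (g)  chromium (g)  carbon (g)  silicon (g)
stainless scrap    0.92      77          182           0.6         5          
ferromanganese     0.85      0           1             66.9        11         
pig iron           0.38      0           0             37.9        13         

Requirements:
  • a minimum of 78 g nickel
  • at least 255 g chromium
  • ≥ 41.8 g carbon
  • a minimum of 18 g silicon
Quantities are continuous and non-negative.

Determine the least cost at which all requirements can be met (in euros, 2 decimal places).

€1.70

Treat it as an LP. Let x1 = kg of stainless scrap, x2 = kg of ferromanganese, x3 = kg of pig iron.
Minimize 0.92x1 + 0.85x2 + 0.38x3 subject to:
  77x1 ≥ 78   (nickel)
  182x1 + 1x2 ≥ 255   (chromium)
  0.6x1 + 66.9x2 + 37.9x3 ≥ 41.8   (carbon)
  5x1 + 11x2 + 13x3 ≥ 18   (silicon)
  x1, x2, x3 ≥ 0.
The cheapest feasible vertex uses only stainless scrap, pig iron; ferromanganese is not used. The chromium and carbon requirements are met with equality.
That vertex is x1 = 1.401, x3 = 1.081.
Total cost: 0.92·1.401 + 0.38·1.081 = 1.6997.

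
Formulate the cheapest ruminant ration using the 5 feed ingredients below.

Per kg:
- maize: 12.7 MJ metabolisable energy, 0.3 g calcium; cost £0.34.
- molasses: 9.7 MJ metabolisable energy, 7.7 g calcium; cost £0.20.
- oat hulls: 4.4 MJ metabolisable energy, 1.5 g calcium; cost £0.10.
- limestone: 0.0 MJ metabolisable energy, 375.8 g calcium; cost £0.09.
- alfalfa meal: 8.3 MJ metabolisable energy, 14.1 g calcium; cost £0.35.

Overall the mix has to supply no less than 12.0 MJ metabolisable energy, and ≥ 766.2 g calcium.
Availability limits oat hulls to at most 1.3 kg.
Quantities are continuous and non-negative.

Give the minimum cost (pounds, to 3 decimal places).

Set it up as a linear program. Let x1 = kg of maize, x2 = kg of molasses, x3 = kg of oat hulls, x4 = kg of limestone, x5 = kg of alfalfa meal.
Minimize 0.34x1 + 0.2x2 + 0.1x3 + 0.09x4 + 0.35x5 with:
  12.7x1 + 9.7x2 + 4.4x3 + 8.3x5 ≥ 12   (metabolisable energy)
  0.3x1 + 7.7x2 + 1.5x3 + 375.8x4 + 14.1x5 ≥ 766.2   (calcium)
  x3 ≤ 1.3
  x1, x2, x3, x4, x5 ≥ 0.
The optimal basis is {molasses, limestone}; maize, oat hulls, alfalfa meal drop out. There the metabolisable energy and calcium constraints are tight.
Solving gives x2 = 1.237, x4 = 2.014.
Cost = 0.2·1.237 + 0.09·2.014 = 0.42866.

£0.429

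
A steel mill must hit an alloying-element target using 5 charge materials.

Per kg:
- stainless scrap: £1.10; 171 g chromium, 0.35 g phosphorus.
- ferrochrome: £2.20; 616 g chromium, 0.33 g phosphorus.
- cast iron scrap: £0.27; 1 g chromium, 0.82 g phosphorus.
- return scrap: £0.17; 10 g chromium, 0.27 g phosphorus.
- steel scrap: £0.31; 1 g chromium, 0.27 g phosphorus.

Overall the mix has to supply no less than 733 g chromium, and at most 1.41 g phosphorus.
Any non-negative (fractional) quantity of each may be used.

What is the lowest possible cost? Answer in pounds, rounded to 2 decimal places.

Let x1 = kg of stainless scrap, x2 = kg of ferrochrome, x3 = kg of cast iron scrap, x4 = kg of return scrap, x5 = kg of steel scrap.
min 1.1x1 + 2.2x2 + 0.27x3 + 0.17x4 + 0.31x5 subject to:
  171x1 + 616x2 + 1x3 + 10x4 + 1x5 ≥ 733   (chromium)
  0.35x1 + 0.33x2 + 0.82x3 + 0.27x4 + 0.27x5 ≤ 1.41   (phosphorus)
  x1, x2, x3, x4, x5 ≥ 0.
The cheapest feasible vertex uses only ferrochrome; stainless scrap, cast iron scrap, return scrap, steel scrap are not used. Binding constraint: chromium.
Solving gives x2 = 1.19.
Cost = 2.2·1.19 = 2.6180.

£2.62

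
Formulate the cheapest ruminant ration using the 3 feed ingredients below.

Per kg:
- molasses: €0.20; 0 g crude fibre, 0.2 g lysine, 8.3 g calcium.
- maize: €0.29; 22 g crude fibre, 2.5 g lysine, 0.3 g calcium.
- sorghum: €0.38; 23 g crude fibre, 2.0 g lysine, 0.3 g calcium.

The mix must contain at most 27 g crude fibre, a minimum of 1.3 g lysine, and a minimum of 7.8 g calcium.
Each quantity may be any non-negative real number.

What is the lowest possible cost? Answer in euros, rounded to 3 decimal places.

€0.314

Set it up as a linear program. Let x1 = kg of molasses, x2 = kg of maize, x3 = kg of sorghum.
min 0.2x1 + 0.29x2 + 0.38x3 with:
  22x2 + 23x3 ≤ 27   (crude fibre)
  0.2x1 + 2.5x2 + 2x3 ≥ 1.3   (lysine)
  8.3x1 + 0.3x2 + 0.3x3 ≥ 7.8   (calcium)
  x1, x2, x3 ≥ 0.
The optimal basis is {molasses, maize}; sorghum drops out. The lysine and calcium requirements are met with equality.
Optimal quantities: molasses = 0.9236 kg, maize = 0.4461 kg.
Total cost: 0.2·0.9236 + 0.29·0.4461 = 0.31409.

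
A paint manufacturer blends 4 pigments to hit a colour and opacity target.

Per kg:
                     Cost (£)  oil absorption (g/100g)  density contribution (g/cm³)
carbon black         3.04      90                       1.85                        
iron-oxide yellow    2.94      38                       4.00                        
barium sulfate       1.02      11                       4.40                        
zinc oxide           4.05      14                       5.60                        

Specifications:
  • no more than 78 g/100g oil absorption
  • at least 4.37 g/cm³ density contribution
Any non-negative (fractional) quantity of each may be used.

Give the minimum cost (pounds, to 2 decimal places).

£1.01

Let x1 = kg of carbon black, x2 = kg of iron-oxide yellow, x3 = kg of barium sulfate, x4 = kg of zinc oxide.
min 3.04x1 + 2.94x2 + 1.02x3 + 4.05x4 with:
  90x1 + 38x2 + 11x3 + 14x4 ≤ 78   (oil absorption)
  1.85x1 + 4x2 + 4.4x3 + 5.6x4 ≥ 4.37   (density contribution)
  x1, x2, x3, x4 ≥ 0.
At the optimum only barium sulfate is positive (carbon black, iron-oxide yellow, zinc oxide = 0). The density contribution requirement is met with equality.
Optimal quantities: barium sulfate = 0.9932 kg.
Cost = 1.02·0.9932 = 1.0131.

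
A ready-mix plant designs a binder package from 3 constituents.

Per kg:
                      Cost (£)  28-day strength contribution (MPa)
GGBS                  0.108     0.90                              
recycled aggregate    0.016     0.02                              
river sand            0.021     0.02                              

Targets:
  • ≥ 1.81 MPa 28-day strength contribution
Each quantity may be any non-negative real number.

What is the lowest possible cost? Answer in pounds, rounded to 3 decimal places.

Treat it as an LP. Let x1 = kg of GGBS, x2 = kg of recycled aggregate, x3 = kg of river sand.
Minimize 0.108x1 + 0.016x2 + 0.021x3 s.t.:
  0.9x1 + 0.02x2 + 0.02x3 ≥ 1.81   (28-day strength contribution)
  x1, x2, x3 ≥ 0.
The optimal basis is {GGBS}; recycled aggregate, river sand drop out. There the 28-day strength contribution constraint is tight.
Solving gives x1 = 2.011.
Cost = 0.108·2.011 = 0.21719.

£0.217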